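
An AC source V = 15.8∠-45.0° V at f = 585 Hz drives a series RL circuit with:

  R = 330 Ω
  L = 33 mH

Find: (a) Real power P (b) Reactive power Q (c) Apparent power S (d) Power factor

Step 1 — Angular frequency: ω = 2π·f = 2π·585 = 3676 rad/s.
Step 2 — Component impedances:
  R: Z = R = 330 Ω
  L: Z = jωL = j·3676·0.033 = 0 + j121.3 Ω
Step 3 — Series combination: Z_total = R + L = 330 + j121.3 Ω = 351.6∠20.2° Ω.
Step 4 — Source phasor: V = 15.8∠-45.0° V = 11.17 - j11.17 V.
Step 5 — Current: I = V / Z = 0.01886 - j0.04079 A = 0.04494∠-65.2° A.
Step 6 — Complex power: S = V·I* = 0.6664 + j0.245 VA.
Step 7 — Real power: P = Re(S) = 0.6664 W.
Step 8 — Reactive power: Q = Im(S) = 0.245 VAR.
Step 9 — Apparent power: |S| = 0.71 VA.
Step 10 — Power factor: PF = P/|S| = 0.9386 (lagging).

(a) P = 0.6664 W  (b) Q = 0.245 VAR  (c) S = 0.71 VA  (d) PF = 0.9386 (lagging)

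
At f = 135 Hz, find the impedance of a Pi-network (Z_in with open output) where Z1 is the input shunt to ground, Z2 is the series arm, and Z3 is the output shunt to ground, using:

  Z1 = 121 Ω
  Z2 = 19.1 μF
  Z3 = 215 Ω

Step 1 — Angular frequency: ω = 2π·f = 2π·135 = 848.2 rad/s.
Step 2 — Component impedances:
  Z1: Z = R = 121 Ω
  Z2: Z = 1/(jωC) = -j/(ω·C) = 0 - j61.72 Ω
  Z3: Z = R = 215 Ω
Step 3 — With open output, the series arm Z2 and the output shunt Z3 appear in series to ground: Z2 + Z3 = 215 - j61.72 Ω.
Step 4 — Parallel with input shunt Z1: Z_in = Z1 || (Z2 + Z3) = 78.85 - j7.743 Ω = 79.23∠-5.6° Ω.

Z = 78.85 - j7.743 Ω = 79.23∠-5.6° Ω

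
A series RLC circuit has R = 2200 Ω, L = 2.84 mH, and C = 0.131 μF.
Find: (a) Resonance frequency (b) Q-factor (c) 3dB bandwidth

Step 1 — Resonance: ω₀ = 1/√(LC) = 1/√(0.00284·1.31e-07) = 5.184e+04 rad/s.
Step 2 — f₀ = ω₀/(2π) = 8251 Hz.
Step 3 — Series Q: Q = ω₀L/R = 5.184e+04·0.00284/2200 = 0.06693.
Step 4 — Bandwidth: Δω = ω₀/Q = 7.746e+05 rad/s; BW = Δω/(2π) = 1.233e+05 Hz.

(a) f₀ = 8251 Hz  (b) Q = 0.06693  (c) BW = 1.233e+05 Hz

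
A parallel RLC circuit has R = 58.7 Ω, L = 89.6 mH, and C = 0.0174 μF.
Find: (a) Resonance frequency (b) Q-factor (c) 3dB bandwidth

Step 1 — Resonance: ω₀ = 1/√(LC) = 1/√(0.0896·1.74e-08) = 2.533e+04 rad/s.
Step 2 — f₀ = ω₀/(2π) = 4031 Hz.
Step 3 — Parallel Q: Q = R/(ω₀L) = 58.7/(2.533e+04·0.0896) = 0.02587.
Step 4 — Bandwidth: Δω = ω₀/Q = 9.791e+05 rad/s; BW = Δω/(2π) = 1.558e+05 Hz.

(a) f₀ = 4031 Hz  (b) Q = 0.02587  (c) BW = 1.558e+05 Hz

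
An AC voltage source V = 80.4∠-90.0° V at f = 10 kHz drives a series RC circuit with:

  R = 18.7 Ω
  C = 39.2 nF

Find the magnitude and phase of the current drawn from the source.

Step 1 — Angular frequency: ω = 2π·f = 2π·1e+04 = 6.283e+04 rad/s.
Step 2 — Component impedances:
  R: Z = R = 18.7 Ω
  C: Z = 1/(jωC) = -j/(ω·C) = 0 - j406 Ω
Step 3 — Series combination: Z_total = R + C = 18.7 - j406 Ω = 406.4∠-87.4° Ω.
Step 4 — Source phasor: V = 80.4∠-90.0° V = 0 - j80.4 V.
Step 5 — Ohm's law: I = V / Z_total = (0 - j80.4) / (18.7 - j406) = 0.1976 - j0.009101 A.
Step 6 — Convert to polar: |I| = 0.1978 A, ∠I = -2.6°.

I = 0.1978∠-2.6° A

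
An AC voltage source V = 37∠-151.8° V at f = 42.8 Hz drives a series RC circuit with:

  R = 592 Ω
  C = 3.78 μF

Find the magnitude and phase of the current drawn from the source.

Step 1 — Angular frequency: ω = 2π·f = 2π·42.8 = 268.9 rad/s.
Step 2 — Component impedances:
  R: Z = R = 592 Ω
  C: Z = 1/(jωC) = -j/(ω·C) = 0 - j983.7 Ω
Step 3 — Series combination: Z_total = R + C = 592 - j983.7 Ω = 1148∠-59.0° Ω.
Step 4 — Source phasor: V = 37∠-151.8° V = -32.61 - j17.48 V.
Step 5 — Ohm's law: I = V / Z_total = (-32.61 - j17.48) / (592 - j983.7) = -0.001596 - j0.03219 A.
Step 6 — Convert to polar: |I| = 0.03223 A, ∠I = -92.8°.

I = 0.03223∠-92.8° A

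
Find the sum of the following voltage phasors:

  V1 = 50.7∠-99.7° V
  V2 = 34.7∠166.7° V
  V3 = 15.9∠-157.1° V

Step 1 — Convert each phasor to rectangular form:
  V1 = 50.7·(cos(-99.7°) + j·sin(-99.7°)) = -8.542 - j49.98 V
  V2 = 34.7·(cos(166.7°) + j·sin(166.7°)) = -33.77 + j7.983 V
  V3 = 15.9·(cos(-157.1°) + j·sin(-157.1°)) = -14.65 - j6.187 V
Step 2 — Sum components: V_total = -56.96 - j48.18 V.
Step 3 — Convert to polar: |V_total| = 74.6 V, ∠V_total = -139.8°.

V_total = 74.6∠-139.8° V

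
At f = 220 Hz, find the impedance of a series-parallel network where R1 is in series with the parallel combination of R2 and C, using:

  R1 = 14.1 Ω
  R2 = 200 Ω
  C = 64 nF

Step 1 — Angular frequency: ω = 2π·f = 2π·220 = 1382 rad/s.
Step 2 — Component impedances:
  R1: Z = R = 14.1 Ω
  R2: Z = R = 200 Ω
  C: Z = 1/(jωC) = -j/(ω·C) = 0 - j1.13e+04 Ω
Step 3 — Parallel branch: R2 || C = 1/(1/R2 + 1/C) = 199.9 - j3.538 Ω.
Step 4 — Series with R1: Z_total = R1 + (R2 || C) = 214 - j3.538 Ω = 214.1∠-0.9° Ω.

Z = 214 - j3.538 Ω = 214.1∠-0.9° Ω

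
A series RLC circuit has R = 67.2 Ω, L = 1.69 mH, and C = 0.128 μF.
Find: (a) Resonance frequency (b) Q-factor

Step 1 — Resonance condition Im(Z)=0 gives ω₀ = 1/√(LC).
Step 2 — ω₀ = 1/√(0.00169·1.28e-07) = 6.799e+04 rad/s.
Step 3 — f₀ = ω₀/(2π) = 1.082e+04 Hz.
Step 4 — Series Q: Q = ω₀L/R = 6.799e+04·0.00169/67.2 = 1.71.

(a) f₀ = 1.082e+04 Hz  (b) Q = 1.71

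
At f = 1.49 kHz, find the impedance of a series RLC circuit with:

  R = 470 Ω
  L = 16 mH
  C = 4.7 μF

Step 1 — Angular frequency: ω = 2π·f = 2π·1490 = 9362 rad/s.
Step 2 — Component impedances:
  R: Z = R = 470 Ω
  L: Z = jωL = j·9362·0.016 = 0 + j149.8 Ω
  C: Z = 1/(jωC) = -j/(ω·C) = 0 - j22.73 Ω
Step 3 — Series combination: Z_total = R + L + C = 470 + j127.1 Ω = 486.9∠15.1° Ω.

Z = 470 + j127.1 Ω = 486.9∠15.1° Ω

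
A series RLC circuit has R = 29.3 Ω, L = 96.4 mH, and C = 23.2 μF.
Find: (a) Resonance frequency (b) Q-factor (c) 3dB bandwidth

Step 1 — Resonance condition Im(Z)=0 gives ω₀ = 1/√(LC).
Step 2 — ω₀ = 1/√(0.0964·2.32e-05) = 668.7 rad/s.
Step 3 — f₀ = ω₀/(2π) = 106.4 Hz.
Step 4 — Series Q: Q = ω₀L/R = 668.7·0.0964/29.3 = 2.2.
Step 5 — 3dB bandwidth: Δω = ω₀/Q = 303.9 rad/s; BW = Δω/(2π) = 48.37 Hz.

(a) f₀ = 106.4 Hz  (b) Q = 2.2  (c) BW = 48.37 Hz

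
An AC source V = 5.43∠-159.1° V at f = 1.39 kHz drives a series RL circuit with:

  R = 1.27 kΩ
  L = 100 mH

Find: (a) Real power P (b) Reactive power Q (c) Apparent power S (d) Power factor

Step 1 — Angular frequency: ω = 2π·f = 2π·1390 = 8734 rad/s.
Step 2 — Component impedances:
  R: Z = R = 1270 Ω
  L: Z = jωL = j·8734·0.1 = 0 + j873.4 Ω
Step 3 — Series combination: Z_total = R + L = 1270 + j873.4 Ω = 1541∠34.5° Ω.
Step 4 — Source phasor: V = 5.43∠-159.1° V = -5.073 - j1.937 V.
Step 5 — Current: I = V / Z = -0.003424 + j0.0008293 A = 0.003523∠166.4° A.
Step 6 — Complex power: S = V·I* = 0.01576 + j0.01084 VA.
Step 7 — Real power: P = Re(S) = 0.01576 W.
Step 8 — Reactive power: Q = Im(S) = 0.01084 VAR.
Step 9 — Apparent power: |S| = 0.01913 VA.
Step 10 — Power factor: PF = P/|S| = 0.824 (lagging).

(a) P = 0.01576 W  (b) Q = 0.01084 VAR  (c) S = 0.01913 VA  (d) PF = 0.824 (lagging)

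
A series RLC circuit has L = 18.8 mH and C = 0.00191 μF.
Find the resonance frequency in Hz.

Step 1 — Resonance condition Im(Z)=0 gives ω₀ = 1/√(LC).
Step 2 — ω₀ = 1/√(0.0188·1.91e-09) = 1.669e+05 rad/s.
Step 3 — f₀ = ω₀/(2π) = 2.656e+04 Hz.

f₀ = 2.656e+04 Hz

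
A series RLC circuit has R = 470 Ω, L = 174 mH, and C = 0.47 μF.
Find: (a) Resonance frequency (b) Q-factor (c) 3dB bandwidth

Step 1 — Resonance: ω₀ = 1/√(LC) = 1/√(0.174·4.7e-07) = 3497 rad/s.
Step 2 — f₀ = ω₀/(2π) = 556.5 Hz.
Step 3 — Series Q: Q = ω₀L/R = 3497·0.174/470 = 1.295.
Step 4 — Bandwidth: Δω = ω₀/Q = 2701 rad/s; BW = Δω/(2π) = 429.9 Hz.

(a) f₀ = 556.5 Hz  (b) Q = 1.295  (c) BW = 429.9 Hz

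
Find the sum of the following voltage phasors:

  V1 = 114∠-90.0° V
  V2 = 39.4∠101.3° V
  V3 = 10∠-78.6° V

Step 1 — Convert each phasor to rectangular form:
  V1 = 114·(cos(-90.0°) + j·sin(-90.0°)) = 0 - j114 V
  V2 = 39.4·(cos(101.3°) + j·sin(101.3°)) = -7.72 + j38.64 V
  V3 = 10·(cos(-78.6°) + j·sin(-78.6°)) = 1.977 - j9.803 V
Step 2 — Sum components: V_total = -5.744 - j85.17 V.
Step 3 — Convert to polar: |V_total| = 85.36 V, ∠V_total = -93.9°.

V_total = 85.36∠-93.9° V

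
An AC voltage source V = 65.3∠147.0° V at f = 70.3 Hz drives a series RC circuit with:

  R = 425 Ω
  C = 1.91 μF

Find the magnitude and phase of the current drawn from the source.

Step 1 — Angular frequency: ω = 2π·f = 2π·70.3 = 441.7 rad/s.
Step 2 — Component impedances:
  R: Z = R = 425 Ω
  C: Z = 1/(jωC) = -j/(ω·C) = 0 - j1185 Ω
Step 3 — Series combination: Z_total = R + C = 425 - j1185 Ω = 1259∠-70.3° Ω.
Step 4 — Source phasor: V = 65.3∠147.0° V = -54.77 + j35.56 V.
Step 5 — Ohm's law: I = V / Z_total = (-54.77 + j35.56) / (425 - j1185) = -0.04127 - j0.03141 A.
Step 6 — Convert to polar: |I| = 0.05186 A, ∠I = -142.7°.

I = 0.05186∠-142.7° A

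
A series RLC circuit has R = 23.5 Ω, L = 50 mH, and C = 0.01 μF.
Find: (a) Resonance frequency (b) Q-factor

Step 1 — Resonance condition Im(Z)=0 gives ω₀ = 1/√(LC).
Step 2 — ω₀ = 1/√(0.05·1e-08) = 4.472e+04 rad/s.
Step 3 — f₀ = ω₀/(2π) = 7118 Hz.
Step 4 — Series Q: Q = ω₀L/R = 4.472e+04·0.05/23.5 = 95.15.

(a) f₀ = 7118 Hz  (b) Q = 95.15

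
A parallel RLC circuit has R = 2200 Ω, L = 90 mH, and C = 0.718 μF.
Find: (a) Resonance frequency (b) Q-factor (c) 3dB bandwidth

Step 1 — Resonance: ω₀ = 1/√(LC) = 1/√(0.09·7.18e-07) = 3934 rad/s.
Step 2 — f₀ = ω₀/(2π) = 626.1 Hz.
Step 3 — Parallel Q: Q = R/(ω₀L) = 2200/(3934·0.09) = 6.214.
Step 4 — Bandwidth: Δω = ω₀/Q = 633.1 rad/s; BW = Δω/(2π) = 100.8 Hz.

(a) f₀ = 626.1 Hz  (b) Q = 6.214  (c) BW = 100.8 Hz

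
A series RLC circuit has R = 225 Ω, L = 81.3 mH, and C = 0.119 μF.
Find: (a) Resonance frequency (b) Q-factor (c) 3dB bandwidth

Step 1 — Resonance: ω₀ = 1/√(LC) = 1/√(0.0813·1.19e-07) = 1.017e+04 rad/s.
Step 2 — f₀ = ω₀/(2π) = 1618 Hz.
Step 3 — Series Q: Q = ω₀L/R = 1.017e+04·0.0813/225 = 3.674.
Step 4 — Bandwidth: Δω = ω₀/Q = 2768 rad/s; BW = Δω/(2π) = 440.5 Hz.

(a) f₀ = 1618 Hz  (b) Q = 3.674  (c) BW = 440.5 Hz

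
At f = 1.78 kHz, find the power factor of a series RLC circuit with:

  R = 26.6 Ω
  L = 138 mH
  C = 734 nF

Step 1 — Angular frequency: ω = 2π·f = 2π·1780 = 1.118e+04 rad/s.
Step 2 — Component impedances:
  R: Z = R = 26.6 Ω
  L: Z = jωL = j·1.118e+04·0.138 = 0 + j1543 Ω
  C: Z = 1/(jωC) = -j/(ω·C) = 0 - j121.8 Ω
Step 3 — Series combination: Z_total = R + L + C = 26.6 + j1422 Ω = 1422∠88.9° Ω.
Step 4 — Power factor: PF = cos(φ) = Re(Z)/|Z| = 26.6/1422 = 0.01871.
Step 5 — Type: Im(Z) = 1422 ⇒ lagging (phase φ = 88.9°).

PF = 0.01871 (lagging, φ = 88.9°)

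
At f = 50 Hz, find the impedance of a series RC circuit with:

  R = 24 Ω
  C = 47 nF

Step 1 — Angular frequency: ω = 2π·f = 2π·50 = 314.2 rad/s.
Step 2 — Component impedances:
  R: Z = R = 24 Ω
  C: Z = 1/(jωC) = -j/(ω·C) = 0 - j6.773e+04 Ω
Step 3 — Series combination: Z_total = R + C = 24 - j6.773e+04 Ω = 6.773e+04∠-90.0° Ω.

Z = 24 - j6.773e+04 Ω = 6.773e+04∠-90.0° Ω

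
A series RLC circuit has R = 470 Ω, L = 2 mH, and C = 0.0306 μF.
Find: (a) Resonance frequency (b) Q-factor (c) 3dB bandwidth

Step 1 — Resonance: ω₀ = 1/√(LC) = 1/√(0.002·3.06e-08) = 1.278e+05 rad/s.
Step 2 — f₀ = ω₀/(2π) = 2.034e+04 Hz.
Step 3 — Series Q: Q = ω₀L/R = 1.278e+05·0.002/470 = 0.5439.
Step 4 — Bandwidth: Δω = ω₀/Q = 2.35e+05 rad/s; BW = Δω/(2π) = 3.74e+04 Hz.

(a) f₀ = 2.034e+04 Hz  (b) Q = 0.5439  (c) BW = 3.74e+04 Hz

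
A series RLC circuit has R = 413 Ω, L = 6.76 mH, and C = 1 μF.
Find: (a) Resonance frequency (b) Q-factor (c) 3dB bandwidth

Step 1 — Resonance condition Im(Z)=0 gives ω₀ = 1/√(LC).
Step 2 — ω₀ = 1/√(0.00676·1e-06) = 1.216e+04 rad/s.
Step 3 — f₀ = ω₀/(2π) = 1936 Hz.
Step 4 — Series Q: Q = ω₀L/R = 1.216e+04·0.00676/413 = 0.1991.
Step 5 — 3dB bandwidth: Δω = ω₀/Q = 6.109e+04 rad/s; BW = Δω/(2π) = 9724 Hz.

(a) f₀ = 1936 Hz  (b) Q = 0.1991  (c) BW = 9724 Hz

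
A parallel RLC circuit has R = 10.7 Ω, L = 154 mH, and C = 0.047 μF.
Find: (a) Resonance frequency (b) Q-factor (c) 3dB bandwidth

Step 1 — Resonance: ω₀ = 1/√(LC) = 1/√(0.154·4.7e-08) = 1.175e+04 rad/s.
Step 2 — f₀ = ω₀/(2π) = 1871 Hz.
Step 3 — Parallel Q: Q = R/(ω₀L) = 10.7/(1.175e+04·0.154) = 0.005911.
Step 4 — Bandwidth: Δω = ω₀/Q = 1.988e+06 rad/s; BW = Δω/(2π) = 3.165e+05 Hz.

(a) f₀ = 1871 Hz  (b) Q = 0.005911  (c) BW = 3.165e+05 Hz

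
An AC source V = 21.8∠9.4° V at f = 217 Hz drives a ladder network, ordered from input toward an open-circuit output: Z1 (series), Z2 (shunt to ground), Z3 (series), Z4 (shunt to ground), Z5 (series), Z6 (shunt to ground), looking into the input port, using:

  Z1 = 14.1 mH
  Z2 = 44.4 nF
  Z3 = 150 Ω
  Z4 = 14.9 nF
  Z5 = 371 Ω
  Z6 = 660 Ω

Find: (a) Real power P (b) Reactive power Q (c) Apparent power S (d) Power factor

Step 1 — Angular frequency: ω = 2π·f = 2π·217 = 1363 rad/s.
Step 2 — Component impedances:
  Z1: Z = jωL = j·1363·0.0141 = 0 + j19.22 Ω
  Z2: Z = 1/(jωC) = -j/(ω·C) = 0 - j1.652e+04 Ω
  Z3: Z = R = 150 Ω
  Z4: Z = 1/(jωC) = -j/(ω·C) = 0 - j4.922e+04 Ω
  Z5: Z = R = 371 Ω
  Z6: Z = R = 660 Ω
Step 3 — Ladder network (open output): work backward from the far end, alternating series and parallel combinations. Z_in = 1172 - j85.95 Ω = 1175∠-4.2° Ω.
Step 4 — Source phasor: V = 21.8∠9.4° V = 21.51 + j3.561 V.
Step 5 — Current: I = V / Z = 0.01804 + j0.004363 A = 0.01856∠13.6° A.
Step 6 — Complex power: S = V·I* = 0.4035 - j0.0296 VA.
Step 7 — Real power: P = Re(S) = 0.4035 W.
Step 8 — Reactive power: Q = Im(S) = -0.0296 VAR.
Step 9 — Apparent power: |S| = 0.4046 VA.
Step 10 — Power factor: PF = P/|S| = 0.9973 (leading).

(a) P = 0.4035 W  (b) Q = -0.0296 VAR  (c) S = 0.4046 VA  (d) PF = 0.9973 (leading)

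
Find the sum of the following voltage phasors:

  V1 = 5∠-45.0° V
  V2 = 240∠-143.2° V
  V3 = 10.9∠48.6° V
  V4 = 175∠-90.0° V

Step 1 — Convert each phasor to rectangular form:
  V1 = 5·(cos(-45.0°) + j·sin(-45.0°)) = 3.536 - j3.536 V
  V2 = 240·(cos(-143.2°) + j·sin(-143.2°)) = -192.2 - j143.8 V
  V3 = 10.9·(cos(48.6°) + j·sin(48.6°)) = 7.208 + j8.176 V
  V4 = 175·(cos(-90.0°) + j·sin(-90.0°)) = 0 - j175 V
Step 2 — Sum components: V_total = -181.4 - j314.1 V.
Step 3 — Convert to polar: |V_total| = 362.8 V, ∠V_total = -120.0°.

V_total = 362.8∠-120.0° V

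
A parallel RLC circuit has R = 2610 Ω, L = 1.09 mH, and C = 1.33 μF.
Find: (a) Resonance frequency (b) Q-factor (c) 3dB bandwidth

Step 1 — Resonance: ω₀ = 1/√(LC) = 1/√(0.00109·1.33e-06) = 2.626e+04 rad/s.
Step 2 — f₀ = ω₀/(2π) = 4180 Hz.
Step 3 — Parallel Q: Q = R/(ω₀L) = 2610/(2.626e+04·0.00109) = 91.17.
Step 4 — Bandwidth: Δω = ω₀/Q = 288.1 rad/s; BW = Δω/(2π) = 45.85 Hz.

(a) f₀ = 4180 Hz  (b) Q = 91.17  (c) BW = 45.85 Hz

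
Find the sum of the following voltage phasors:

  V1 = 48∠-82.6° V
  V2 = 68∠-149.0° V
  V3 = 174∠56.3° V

Step 1 — Convert each phasor to rectangular form:
  V1 = 48·(cos(-82.6°) + j·sin(-82.6°)) = 6.182 - j47.6 V
  V2 = 68·(cos(-149.0°) + j·sin(-149.0°)) = -58.29 - j35.02 V
  V3 = 174·(cos(56.3°) + j·sin(56.3°)) = 96.54 + j144.8 V
Step 2 — Sum components: V_total = 44.44 + j62.14 V.
Step 3 — Convert to polar: |V_total| = 76.39 V, ∠V_total = 54.4°.

V_total = 76.39∠54.4° V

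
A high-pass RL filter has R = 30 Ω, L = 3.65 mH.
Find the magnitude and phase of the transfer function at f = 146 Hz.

Step 1 — Angular frequency: ω = 2π·146 = 917.3 rad/s.
Step 2 — Transfer function: H(jω) = jωL/(R + jωL).
Step 3 — Numerator jωL = j·3.348; denominator R + jωL = 30 + j3.348.
Step 4 — H = 0.0123 + j0.1102.
Step 5 — Magnitude: |H| = 0.1109 (-19.1 dB); phase: φ = 83.6°.

|H| = 0.1109 (-19.1 dB), φ = 83.6°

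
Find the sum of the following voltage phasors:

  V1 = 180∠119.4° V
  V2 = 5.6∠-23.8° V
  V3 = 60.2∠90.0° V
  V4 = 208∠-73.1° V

Step 1 — Convert each phasor to rectangular form:
  V1 = 180·(cos(119.4°) + j·sin(119.4°)) = -88.36 + j156.8 V
  V2 = 5.6·(cos(-23.8°) + j·sin(-23.8°)) = 5.124 - j2.26 V
  V3 = 60.2·(cos(90.0°) + j·sin(90.0°)) = 0 + j60.2 V
  V4 = 208·(cos(-73.1°) + j·sin(-73.1°)) = 60.47 - j199 V
Step 2 — Sum components: V_total = -22.77 + j15.74 V.
Step 3 — Convert to polar: |V_total| = 27.68 V, ∠V_total = 145.3°.

V_total = 27.68∠145.3° V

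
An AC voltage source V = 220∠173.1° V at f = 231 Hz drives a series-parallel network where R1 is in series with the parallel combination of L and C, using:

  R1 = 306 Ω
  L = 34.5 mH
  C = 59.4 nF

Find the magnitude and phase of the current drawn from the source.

Step 1 — Angular frequency: ω = 2π·f = 2π·231 = 1451 rad/s.
Step 2 — Component impedances:
  R1: Z = R = 306 Ω
  L: Z = jωL = j·1451·0.0345 = 0 + j50.07 Ω
  C: Z = 1/(jωC) = -j/(ω·C) = 0 - j1.16e+04 Ω
Step 3 — Parallel branch: L || C = 1/(1/L + 1/C) = 0 + j50.29 Ω.
Step 4 — Series with R1: Z_total = R1 + (L || C) = 306 + j50.29 Ω = 310.1∠9.3° Ω.
Step 5 — Source phasor: V = 220∠173.1° V = -218.4 + j26.43 V.
Step 6 — Ohm's law: I = V / Z_total = (-218.4 + j26.43) / (306 + j50.29) = -0.6812 + j0.1983 A.
Step 7 — Convert to polar: |I| = 0.7094 A, ∠I = 163.8°.

I = 0.7094∠163.8° A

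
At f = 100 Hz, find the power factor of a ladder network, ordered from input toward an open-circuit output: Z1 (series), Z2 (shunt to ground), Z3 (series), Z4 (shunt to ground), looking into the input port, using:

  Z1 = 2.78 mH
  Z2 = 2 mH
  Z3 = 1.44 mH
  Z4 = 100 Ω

Step 1 — Angular frequency: ω = 2π·f = 2π·100 = 628.3 rad/s.
Step 2 — Component impedances:
  Z1: Z = jωL = j·628.3·0.00278 = 0 + j1.747 Ω
  Z2: Z = jωL = j·628.3·0.002 = 0 + j1.257 Ω
  Z3: Z = jωL = j·628.3·0.00144 = 0 + j0.9048 Ω
  Z4: Z = R = 100 Ω
Step 3 — Ladder network (open output): work backward from the far end, alternating series and parallel combinations. Z_in = 0.01578 + j3.003 Ω = 3.003∠89.7° Ω.
Step 4 — Power factor: PF = cos(φ) = Re(Z)/|Z| = 0.015784/3.0031 = 0.005256.
Step 5 — Type: Im(Z) = 3.003 ⇒ lagging (phase φ = 89.7°).

PF = 0.005256 (lagging, φ = 89.7°)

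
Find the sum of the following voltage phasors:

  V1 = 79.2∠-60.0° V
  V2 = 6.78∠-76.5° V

Step 1 — Convert each phasor to rectangular form:
  V1 = 79.2·(cos(-60.0°) + j·sin(-60.0°)) = 39.6 - j68.59 V
  V2 = 6.78·(cos(-76.5°) + j·sin(-76.5°)) = 1.583 - j6.593 V
Step 2 — Sum components: V_total = 41.18 - j75.18 V.
Step 3 — Convert to polar: |V_total| = 85.72 V, ∠V_total = -61.3°.

V_total = 85.72∠-61.3° V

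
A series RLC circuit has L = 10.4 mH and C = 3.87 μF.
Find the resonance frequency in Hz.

Step 1 — Resonance condition Im(Z)=0 gives ω₀ = 1/√(LC).
Step 2 — ω₀ = 1/√(0.0104·3.87e-06) = 4985 rad/s.
Step 3 — f₀ = ω₀/(2π) = 793.3 Hz.

f₀ = 793.3 Hz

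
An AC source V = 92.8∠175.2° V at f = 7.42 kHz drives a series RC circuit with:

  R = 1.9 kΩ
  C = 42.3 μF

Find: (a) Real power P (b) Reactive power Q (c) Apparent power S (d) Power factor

Step 1 — Angular frequency: ω = 2π·f = 2π·7420 = 4.662e+04 rad/s.
Step 2 — Component impedances:
  R: Z = R = 1900 Ω
  C: Z = 1/(jωC) = -j/(ω·C) = 0 - j0.5071 Ω
Step 3 — Series combination: Z_total = R + C = 1900 - j0.5071 Ω = 1900∠-0.0° Ω.
Step 4 — Source phasor: V = 92.8∠175.2° V = -92.47 + j7.765 V.
Step 5 — Current: I = V / Z = -0.04867 + j0.004074 A = 0.04884∠175.2° A.
Step 6 — Complex power: S = V·I* = 4.533 - j0.00121 VA.
Step 7 — Real power: P = Re(S) = 4.533 W.
Step 8 — Reactive power: Q = Im(S) = -0.00121 VAR.
Step 9 — Apparent power: |S| = 4.533 VA.
Step 10 — Power factor: PF = P/|S| = 1 (leading).

(a) P = 4.533 W  (b) Q = -0.00121 VAR  (c) S = 4.533 VA  (d) PF = 1 (leading)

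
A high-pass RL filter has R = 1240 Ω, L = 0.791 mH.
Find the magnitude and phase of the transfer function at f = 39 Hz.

Step 1 — Angular frequency: ω = 2π·39 = 245 rad/s.
Step 2 — Transfer function: H(jω) = jωL/(R + jωL).
Step 3 — Numerator jωL = j·0.1938; denominator R + jωL = 1240 + j0.1938.
Step 4 — H = 2.443e-08 + j0.0001563.
Step 5 — Magnitude: |H| = 0.0001563 (-76.1 dB); phase: φ = 90.0°.

|H| = 0.0001563 (-76.1 dB), φ = 90.0°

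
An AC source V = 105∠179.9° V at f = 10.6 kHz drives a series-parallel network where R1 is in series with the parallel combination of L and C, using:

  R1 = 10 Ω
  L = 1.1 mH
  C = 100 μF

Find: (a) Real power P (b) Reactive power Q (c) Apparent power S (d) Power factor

Step 1 — Angular frequency: ω = 2π·f = 2π·1.06e+04 = 6.66e+04 rad/s.
Step 2 — Component impedances:
  R1: Z = R = 10 Ω
  L: Z = jωL = j·6.66e+04·0.0011 = 0 + j73.26 Ω
  C: Z = 1/(jωC) = -j/(ω·C) = 0 - j0.1501 Ω
Step 3 — Parallel branch: L || C = 1/(1/L + 1/C) = 0 - j0.1505 Ω.
Step 4 — Series with R1: Z_total = R1 + (L || C) = 10 - j0.1505 Ω = 10∠-0.9° Ω.
Step 5 — Source phasor: V = 105∠179.9° V = -105 + j0.1833 V.
Step 6 — Current: I = V / Z = -10.5 - j0.1396 A = 10.5∠-179.2° A.
Step 7 — Complex power: S = V·I* = 1102 - j16.58 VA.
Step 8 — Real power: P = Re(S) = 1102 W.
Step 9 — Reactive power: Q = Im(S) = -16.58 VAR.
Step 10 — Apparent power: |S| = 1102 VA.
Step 11 — Power factor: PF = P/|S| = 0.9999 (leading).

(a) P = 1102 W  (b) Q = -16.58 VAR  (c) S = 1102 VA  (d) PF = 0.9999 (leading)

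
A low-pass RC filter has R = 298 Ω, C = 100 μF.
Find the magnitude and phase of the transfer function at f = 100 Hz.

Step 1 — Angular frequency: ω = 2π·100 = 628.3 rad/s.
Step 2 — Transfer function: H(jω) = 1/(1 + jωRC).
Step 3 — Denominator: 1 + jωRC = 1 + j·628.3·298·0.0001 = 1 + j18.72.
Step 4 — H = 0.002844 - j0.05326.
Step 5 — Magnitude: |H| = 0.05333 (-25.5 dB); phase: φ = -86.9°.

|H| = 0.05333 (-25.5 dB), φ = -86.9°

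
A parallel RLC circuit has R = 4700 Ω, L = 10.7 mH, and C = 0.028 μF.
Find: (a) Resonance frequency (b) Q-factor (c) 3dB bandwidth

Step 1 — Resonance: ω₀ = 1/√(LC) = 1/√(0.0107·2.8e-08) = 5.777e+04 rad/s.
Step 2 — f₀ = ω₀/(2π) = 9195 Hz.
Step 3 — Parallel Q: Q = R/(ω₀L) = 4700/(5.777e+04·0.0107) = 7.603.
Step 4 — Bandwidth: Δω = ω₀/Q = 7599 rad/s; BW = Δω/(2π) = 1209 Hz.

(a) f₀ = 9195 Hz  (b) Q = 7.603  (c) BW = 1209 Hz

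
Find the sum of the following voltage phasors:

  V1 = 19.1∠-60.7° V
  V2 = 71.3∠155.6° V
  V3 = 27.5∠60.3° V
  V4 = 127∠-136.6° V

Step 1 — Convert each phasor to rectangular form:
  V1 = 19.1·(cos(-60.7°) + j·sin(-60.7°)) = 9.347 - j16.66 V
  V2 = 71.3·(cos(155.6°) + j·sin(155.6°)) = -64.93 + j29.45 V
  V3 = 27.5·(cos(60.3°) + j·sin(60.3°)) = 13.63 + j23.89 V
  V4 = 127·(cos(-136.6°) + j·sin(-136.6°)) = -92.27 - j87.26 V
Step 2 — Sum components: V_total = -134.2 - j50.57 V.
Step 3 — Convert to polar: |V_total| = 143.4 V, ∠V_total = -159.4°.

V_total = 143.4∠-159.4° V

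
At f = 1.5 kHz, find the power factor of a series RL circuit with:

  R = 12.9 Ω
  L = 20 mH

Step 1 — Angular frequency: ω = 2π·f = 2π·1500 = 9425 rad/s.
Step 2 — Component impedances:
  R: Z = R = 12.9 Ω
  L: Z = jωL = j·9425·0.02 = 0 + j188.5 Ω
Step 3 — Series combination: Z_total = R + L = 12.9 + j188.5 Ω = 188.9∠86.1° Ω.
Step 4 — Power factor: PF = cos(φ) = Re(Z)/|Z| = 12.9/188.94 = 0.06828.
Step 5 — Type: Im(Z) = 188.5 ⇒ lagging (phase φ = 86.1°).

PF = 0.06828 (lagging, φ = 86.1°)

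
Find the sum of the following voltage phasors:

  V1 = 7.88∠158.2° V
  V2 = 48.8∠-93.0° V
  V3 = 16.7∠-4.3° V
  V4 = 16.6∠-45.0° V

Step 1 — Convert each phasor to rectangular form:
  V1 = 7.88·(cos(158.2°) + j·sin(158.2°)) = -7.316 + j2.926 V
  V2 = 48.8·(cos(-93.0°) + j·sin(-93.0°)) = -2.554 - j48.73 V
  V3 = 16.7·(cos(-4.3°) + j·sin(-4.3°)) = 16.65 - j1.252 V
  V4 = 16.6·(cos(-45.0°) + j·sin(-45.0°)) = 11.74 - j11.74 V
Step 2 — Sum components: V_total = 18.52 - j58.8 V.
Step 3 — Convert to polar: |V_total| = 61.64 V, ∠V_total = -72.5°.

V_total = 61.64∠-72.5° V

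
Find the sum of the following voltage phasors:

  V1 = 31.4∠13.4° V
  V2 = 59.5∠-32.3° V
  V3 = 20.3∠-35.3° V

Step 1 — Convert each phasor to rectangular form:
  V1 = 31.4·(cos(13.4°) + j·sin(13.4°)) = 30.55 + j7.277 V
  V2 = 59.5·(cos(-32.3°) + j·sin(-32.3°)) = 50.29 - j31.79 V
  V3 = 20.3·(cos(-35.3°) + j·sin(-35.3°)) = 16.57 - j11.73 V
Step 2 — Sum components: V_total = 97.41 - j36.25 V.
Step 3 — Convert to polar: |V_total| = 103.9 V, ∠V_total = -20.4°.

V_total = 103.9∠-20.4° V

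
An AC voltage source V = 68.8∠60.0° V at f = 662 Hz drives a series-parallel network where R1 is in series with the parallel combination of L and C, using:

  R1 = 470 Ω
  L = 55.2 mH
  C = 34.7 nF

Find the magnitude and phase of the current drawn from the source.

Step 1 — Angular frequency: ω = 2π·f = 2π·662 = 4159 rad/s.
Step 2 — Component impedances:
  R1: Z = R = 470 Ω
  L: Z = jωL = j·4159·0.0552 = 0 + j229.6 Ω
  C: Z = 1/(jωC) = -j/(ω·C) = 0 - j6928 Ω
Step 3 — Parallel branch: L || C = 1/(1/L + 1/C) = 0 + j237.5 Ω.
Step 4 — Series with R1: Z_total = R1 + (L || C) = 470 + j237.5 Ω = 526.6∠26.8° Ω.
Step 5 — Source phasor: V = 68.8∠60.0° V = 34.4 + j59.58 V.
Step 6 — Ohm's law: I = V / Z_total = (34.4 + j59.58) / (470 + j237.5) = 0.1093 + j0.07153 A.
Step 7 — Convert to polar: |I| = 0.1307 A, ∠I = 33.2°.

I = 0.1307∠33.2° A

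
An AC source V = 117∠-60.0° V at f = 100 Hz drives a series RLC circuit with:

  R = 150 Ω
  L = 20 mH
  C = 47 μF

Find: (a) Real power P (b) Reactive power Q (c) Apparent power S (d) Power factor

Step 1 — Angular frequency: ω = 2π·f = 2π·100 = 628.3 rad/s.
Step 2 — Component impedances:
  R: Z = R = 150 Ω
  L: Z = jωL = j·628.3·0.02 = 0 + j12.57 Ω
  C: Z = 1/(jωC) = -j/(ω·C) = 0 - j33.86 Ω
Step 3 — Series combination: Z_total = R + L + C = 150 - j21.3 Ω = 151.5∠-8.1° Ω.
Step 4 — Source phasor: V = 117∠-60.0° V = 58.5 - j101.3 V.
Step 5 — Current: I = V / Z = 0.4763 - j0.6079 A = 0.7723∠-51.9° A.
Step 6 — Complex power: S = V·I* = 89.46 - j12.7 VA.
Step 7 — Real power: P = Re(S) = 89.46 W.
Step 8 — Reactive power: Q = Im(S) = -12.7 VAR.
Step 9 — Apparent power: |S| = 90.35 VA.
Step 10 — Power factor: PF = P/|S| = 0.9901 (leading).

(a) P = 89.46 W  (b) Q = -12.7 VAR  (c) S = 90.35 VA  (d) PF = 0.9901 (leading)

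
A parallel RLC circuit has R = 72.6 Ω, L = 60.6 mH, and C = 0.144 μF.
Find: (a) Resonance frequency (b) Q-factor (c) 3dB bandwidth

Step 1 — Resonance: ω₀ = 1/√(LC) = 1/√(0.0606·1.44e-07) = 1.07e+04 rad/s.
Step 2 — f₀ = ω₀/(2π) = 1704 Hz.
Step 3 — Parallel Q: Q = R/(ω₀L) = 72.6/(1.07e+04·0.0606) = 0.1119.
Step 4 — Bandwidth: Δω = ω₀/Q = 9.565e+04 rad/s; BW = Δω/(2π) = 1.522e+04 Hz.

(a) f₀ = 1704 Hz  (b) Q = 0.1119  (c) BW = 1.522e+04 Hz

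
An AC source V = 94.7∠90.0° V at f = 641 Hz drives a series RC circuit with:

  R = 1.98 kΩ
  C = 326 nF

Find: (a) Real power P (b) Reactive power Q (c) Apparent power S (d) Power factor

Step 1 — Angular frequency: ω = 2π·f = 2π·641 = 4028 rad/s.
Step 2 — Component impedances:
  R: Z = R = 1980 Ω
  C: Z = 1/(jωC) = -j/(ω·C) = 0 - j761.6 Ω
Step 3 — Series combination: Z_total = R + C = 1980 - j761.6 Ω = 2121∠-21.0° Ω.
Step 4 — Source phasor: V = 94.7∠90.0° V = 0 + j94.7 V.
Step 5 — Current: I = V / Z = -0.01603 + j0.04166 A = 0.04464∠111.0° A.
Step 6 — Complex power: S = V·I* = 3.946 - j1.518 VA.
Step 7 — Real power: P = Re(S) = 3.946 W.
Step 8 — Reactive power: Q = Im(S) = -1.518 VAR.
Step 9 — Apparent power: |S| = 4.227 VA.
Step 10 — Power factor: PF = P/|S| = 0.9333 (leading).

(a) P = 3.946 W  (b) Q = -1.518 VAR  (c) S = 4.227 VA  (d) PF = 0.9333 (leading)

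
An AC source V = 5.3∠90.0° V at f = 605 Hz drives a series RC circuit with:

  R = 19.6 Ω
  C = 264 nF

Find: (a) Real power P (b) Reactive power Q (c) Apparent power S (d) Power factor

Step 1 — Angular frequency: ω = 2π·f = 2π·605 = 3801 rad/s.
Step 2 — Component impedances:
  R: Z = R = 19.6 Ω
  C: Z = 1/(jωC) = -j/(ω·C) = 0 - j996.5 Ω
Step 3 — Series combination: Z_total = R + C = 19.6 - j996.5 Ω = 996.7∠-88.9° Ω.
Step 4 — Source phasor: V = 5.3∠90.0° V = 0 + j5.3 V.
Step 5 — Current: I = V / Z = -0.005317 + j0.0001046 A = 0.005318∠178.9° A.
Step 6 — Complex power: S = V·I* = 0.0005543 - j0.02818 VA.
Step 7 — Real power: P = Re(S) = 0.0005543 W.
Step 8 — Reactive power: Q = Im(S) = -0.02818 VAR.
Step 9 — Apparent power: |S| = 0.02818 VA.
Step 10 — Power factor: PF = P/|S| = 0.01967 (leading).

(a) P = 0.0005543 W  (b) Q = -0.02818 VAR  (c) S = 0.02818 VA  (d) PF = 0.01967 (leading)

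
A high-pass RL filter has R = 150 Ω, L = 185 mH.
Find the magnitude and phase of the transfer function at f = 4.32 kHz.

Step 1 — Angular frequency: ω = 2π·4320 = 2.714e+04 rad/s.
Step 2 — Transfer function: H(jω) = jωL/(R + jωL).
Step 3 — Numerator jωL = j·5022; denominator R + jωL = 150 + j5022.
Step 4 — H = 0.9991 + j0.02984.
Step 5 — Magnitude: |H| = 0.9996 (-0.0 dB); phase: φ = 1.7°.

|H| = 0.9996 (-0.0 dB), φ = 1.7°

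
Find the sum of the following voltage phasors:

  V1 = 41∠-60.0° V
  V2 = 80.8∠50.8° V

Step 1 — Convert each phasor to rectangular form:
  V1 = 41·(cos(-60.0°) + j·sin(-60.0°)) = 20.5 - j35.51 V
  V2 = 80.8·(cos(50.8°) + j·sin(50.8°)) = 51.07 + j62.62 V
Step 2 — Sum components: V_total = 71.57 + j27.11 V.
Step 3 — Convert to polar: |V_total| = 76.53 V, ∠V_total = 20.7°.

V_total = 76.53∠20.7° V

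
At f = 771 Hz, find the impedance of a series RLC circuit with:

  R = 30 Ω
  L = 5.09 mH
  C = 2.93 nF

Step 1 — Angular frequency: ω = 2π·f = 2π·771 = 4844 rad/s.
Step 2 — Component impedances:
  R: Z = R = 30 Ω
  L: Z = jωL = j·4844·0.00509 = 0 + j24.66 Ω
  C: Z = 1/(jωC) = -j/(ω·C) = 0 - j7.045e+04 Ω
Step 3 — Series combination: Z_total = R + L + C = 30 - j7.043e+04 Ω = 7.043e+04∠-90.0° Ω.

Z = 30 - j7.043e+04 Ω = 7.043e+04∠-90.0° Ω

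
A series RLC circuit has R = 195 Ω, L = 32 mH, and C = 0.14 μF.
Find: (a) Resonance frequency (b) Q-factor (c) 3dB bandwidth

Step 1 — Resonance: ω₀ = 1/√(LC) = 1/√(0.032·1.4e-07) = 1.494e+04 rad/s.
Step 2 — f₀ = ω₀/(2π) = 2378 Hz.
Step 3 — Series Q: Q = ω₀L/R = 1.494e+04·0.032/195 = 2.452.
Step 4 — Bandwidth: Δω = ω₀/Q = 6094 rad/s; BW = Δω/(2π) = 969.9 Hz.

(a) f₀ = 2378 Hz  (b) Q = 2.452  (c) BW = 969.9 Hz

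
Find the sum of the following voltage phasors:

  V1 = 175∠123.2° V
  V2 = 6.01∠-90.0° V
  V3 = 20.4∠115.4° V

Step 1 — Convert each phasor to rectangular form:
  V1 = 175·(cos(123.2°) + j·sin(123.2°)) = -95.82 + j146.4 V
  V2 = 6.01·(cos(-90.0°) + j·sin(-90.0°)) = 0 - j6.01 V
  V3 = 20.4·(cos(115.4°) + j·sin(115.4°)) = -8.75 + j18.43 V
Step 2 — Sum components: V_total = -104.6 + j158.9 V.
Step 3 — Convert to polar: |V_total| = 190.2 V, ∠V_total = 123.4°.

V_total = 190.2∠123.4° V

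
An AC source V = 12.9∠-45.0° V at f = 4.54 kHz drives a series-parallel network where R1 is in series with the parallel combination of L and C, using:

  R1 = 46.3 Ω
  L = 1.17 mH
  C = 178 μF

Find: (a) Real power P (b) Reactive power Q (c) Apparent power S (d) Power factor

Step 1 — Angular frequency: ω = 2π·f = 2π·4540 = 2.853e+04 rad/s.
Step 2 — Component impedances:
  R1: Z = R = 46.3 Ω
  L: Z = jωL = j·2.853e+04·0.00117 = 0 + j33.38 Ω
  C: Z = 1/(jωC) = -j/(ω·C) = 0 - j0.1969 Ω
Step 3 — Parallel branch: L || C = 1/(1/L + 1/C) = 0 - j0.1981 Ω.
Step 4 — Series with R1: Z_total = R1 + (L || C) = 46.3 - j0.1981 Ω = 46.3∠-0.2° Ω.
Step 5 — Source phasor: V = 12.9∠-45.0° V = 9.122 - j9.122 V.
Step 6 — Current: I = V / Z = 0.1979 - j0.1962 A = 0.2786∠-44.8° A.
Step 7 — Complex power: S = V·I* = 3.594 - j0.01538 VA.
Step 8 — Real power: P = Re(S) = 3.594 W.
Step 9 — Reactive power: Q = Im(S) = -0.01538 VAR.
Step 10 — Apparent power: |S| = 3.594 VA.
Step 11 — Power factor: PF = P/|S| = 1 (leading).

(a) P = 3.594 W  (b) Q = -0.01538 VAR  (c) S = 3.594 VA  (d) PF = 1 (leading)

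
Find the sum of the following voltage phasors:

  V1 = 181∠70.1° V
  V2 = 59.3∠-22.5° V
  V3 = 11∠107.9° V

Step 1 — Convert each phasor to rectangular form:
  V1 = 181·(cos(70.1°) + j·sin(70.1°)) = 61.61 + j170.2 V
  V2 = 59.3·(cos(-22.5°) + j·sin(-22.5°)) = 54.79 - j22.69 V
  V3 = 11·(cos(107.9°) + j·sin(107.9°)) = -3.381 + j10.47 V
Step 2 — Sum components: V_total = 113 + j158 V.
Step 3 — Convert to polar: |V_total| = 194.2 V, ∠V_total = 54.4°.

V_total = 194.2∠54.4° V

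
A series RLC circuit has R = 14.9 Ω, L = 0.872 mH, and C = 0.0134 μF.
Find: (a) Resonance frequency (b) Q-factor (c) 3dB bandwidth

Step 1 — Resonance: ω₀ = 1/√(LC) = 1/√(0.000872·1.34e-08) = 2.925e+05 rad/s.
Step 2 — f₀ = ω₀/(2π) = 4.656e+04 Hz.
Step 3 — Series Q: Q = ω₀L/R = 2.925e+05·0.000872/14.9 = 17.12.
Step 4 — Bandwidth: Δω = ω₀/Q = 1.709e+04 rad/s; BW = Δω/(2π) = 2720 Hz.

(a) f₀ = 4.656e+04 Hz  (b) Q = 17.12  (c) BW = 2720 Hz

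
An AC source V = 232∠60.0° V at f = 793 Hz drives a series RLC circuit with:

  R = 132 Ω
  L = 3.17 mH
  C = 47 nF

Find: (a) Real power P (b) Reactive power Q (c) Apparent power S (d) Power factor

Step 1 — Angular frequency: ω = 2π·f = 2π·793 = 4983 rad/s.
Step 2 — Component impedances:
  R: Z = R = 132 Ω
  L: Z = jωL = j·4983·0.00317 = 0 + j15.79 Ω
  C: Z = 1/(jωC) = -j/(ω·C) = 0 - j4270 Ω
Step 3 — Series combination: Z_total = R + L + C = 132 - j4254 Ω = 4256∠-88.2° Ω.
Step 4 — Source phasor: V = 232∠60.0° V = 116 + j200.9 V.
Step 5 — Current: I = V / Z = -0.04634 + j0.0287 A = 0.05451∠148.2° A.
Step 6 — Complex power: S = V·I* = 0.3922 - j12.64 VA.
Step 7 — Real power: P = Re(S) = 0.3922 W.
Step 8 — Reactive power: Q = Im(S) = -12.64 VAR.
Step 9 — Apparent power: |S| = 12.65 VA.
Step 10 — Power factor: PF = P/|S| = 0.03101 (leading).

(a) P = 0.3922 W  (b) Q = -12.64 VAR  (c) S = 12.65 VA  (d) PF = 0.03101 (leading)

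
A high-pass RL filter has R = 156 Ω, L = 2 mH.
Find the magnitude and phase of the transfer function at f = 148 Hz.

Step 1 — Angular frequency: ω = 2π·148 = 929.9 rad/s.
Step 2 — Transfer function: H(jω) = jωL/(R + jωL).
Step 3 — Numerator jωL = j·1.86; denominator R + jωL = 156 + j1.86.
Step 4 — H = 0.0001421 + j0.01192.
Step 5 — Magnitude: |H| = 0.01192 (-38.5 dB); phase: φ = 89.3°.

|H| = 0.01192 (-38.5 dB), φ = 89.3°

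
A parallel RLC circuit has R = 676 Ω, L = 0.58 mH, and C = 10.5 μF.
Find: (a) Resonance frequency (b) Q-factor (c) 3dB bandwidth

Step 1 — Resonance: ω₀ = 1/√(LC) = 1/√(0.00058·1.05e-05) = 1.281e+04 rad/s.
Step 2 — f₀ = ω₀/(2π) = 2039 Hz.
Step 3 — Parallel Q: Q = R/(ω₀L) = 676/(1.281e+04·0.00058) = 90.96.
Step 4 — Bandwidth: Δω = ω₀/Q = 140.9 rad/s; BW = Δω/(2π) = 22.42 Hz.

(a) f₀ = 2039 Hz  (b) Q = 90.96  (c) BW = 22.42 Hz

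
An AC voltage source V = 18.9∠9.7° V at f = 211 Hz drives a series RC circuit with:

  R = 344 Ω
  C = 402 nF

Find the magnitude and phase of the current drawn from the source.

Step 1 — Angular frequency: ω = 2π·f = 2π·211 = 1326 rad/s.
Step 2 — Component impedances:
  R: Z = R = 344 Ω
  C: Z = 1/(jωC) = -j/(ω·C) = 0 - j1876 Ω
Step 3 — Series combination: Z_total = R + C = 344 - j1876 Ω = 1908∠-79.6° Ω.
Step 4 — Source phasor: V = 18.9∠9.7° V = 18.63 + j3.184 V.
Step 5 — Ohm's law: I = V / Z_total = (18.63 + j3.184) / (344 - j1876) = 0.0001191 + j0.009907 A.
Step 6 — Convert to polar: |I| = 0.009908 A, ∠I = 89.3°.

I = 0.009908∠89.3° A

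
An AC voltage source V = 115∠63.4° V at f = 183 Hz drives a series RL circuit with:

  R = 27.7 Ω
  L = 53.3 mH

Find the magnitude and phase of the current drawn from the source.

Step 1 — Angular frequency: ω = 2π·f = 2π·183 = 1150 rad/s.
Step 2 — Component impedances:
  R: Z = R = 27.7 Ω
  L: Z = jωL = j·1150·0.0533 = 0 + j61.29 Ω
Step 3 — Series combination: Z_total = R + L = 27.7 + j61.29 Ω = 67.25∠65.7° Ω.
Step 4 — Source phasor: V = 115∠63.4° V = 51.49 + j102.8 V.
Step 5 — Ohm's law: I = V / Z_total = (51.49 + j102.8) / (27.7 + j61.29) = 1.709 - j0.06796 A.
Step 6 — Convert to polar: |I| = 1.71 A, ∠I = -2.3°.

I = 1.71∠-2.3° A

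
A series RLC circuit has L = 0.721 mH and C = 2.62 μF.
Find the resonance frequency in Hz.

Step 1 — Resonance condition Im(Z)=0 gives ω₀ = 1/√(LC).
Step 2 — ω₀ = 1/√(0.000721·2.62e-06) = 2.301e+04 rad/s.
Step 3 — f₀ = ω₀/(2π) = 3662 Hz.

f₀ = 3662 Hz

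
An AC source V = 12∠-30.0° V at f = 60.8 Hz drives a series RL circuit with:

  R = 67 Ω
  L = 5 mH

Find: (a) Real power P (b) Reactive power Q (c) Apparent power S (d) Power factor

Step 1 — Angular frequency: ω = 2π·f = 2π·60.8 = 382 rad/s.
Step 2 — Component impedances:
  R: Z = R = 67 Ω
  L: Z = jωL = j·382·0.005 = 0 + j1.91 Ω
Step 3 — Series combination: Z_total = R + L = 67 + j1.91 Ω = 67.03∠1.6° Ω.
Step 4 — Source phasor: V = 12∠-30.0° V = 10.39 - j6 V.
Step 5 — Current: I = V / Z = 0.1524 - j0.0939 A = 0.179∠-31.6° A.
Step 6 — Complex power: S = V·I* = 2.148 + j0.06122 VA.
Step 7 — Real power: P = Re(S) = 2.148 W.
Step 8 — Reactive power: Q = Im(S) = 0.06122 VAR.
Step 9 — Apparent power: |S| = 2.148 VA.
Step 10 — Power factor: PF = P/|S| = 0.9996 (lagging).

(a) P = 2.148 W  (b) Q = 0.06122 VAR  (c) S = 2.148 VA  (d) PF = 0.9996 (lagging)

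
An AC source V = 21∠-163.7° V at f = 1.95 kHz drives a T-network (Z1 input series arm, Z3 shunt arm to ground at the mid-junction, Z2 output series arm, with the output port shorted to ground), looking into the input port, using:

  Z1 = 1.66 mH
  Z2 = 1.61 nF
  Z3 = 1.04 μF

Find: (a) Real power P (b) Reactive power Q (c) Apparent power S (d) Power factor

Step 1 — Angular frequency: ω = 2π·f = 2π·1950 = 1.225e+04 rad/s.
Step 2 — Component impedances:
  Z1: Z = jωL = j·1.225e+04·0.00166 = 0 + j20.34 Ω
  Z2: Z = 1/(jωC) = -j/(ω·C) = 0 - j5.069e+04 Ω
  Z3: Z = 1/(jωC) = -j/(ω·C) = 0 - j78.48 Ω
Step 3 — With the output port shorted to ground, the output series arm Z2 runs from the junction to ground; the shunt arm Z3 also runs from the junction to ground. They appear in parallel: Z3 || Z2 = 0 - j78.36 Ω.
Step 4 — Series with input arm Z1: Z_in = Z1 + (Z3 || Z2) = 0 - j58.02 Ω = 58.02∠-90.0° Ω.
Step 5 — Source phasor: V = 21∠-163.7° V = -20.16 - j5.894 V.
Step 6 — Current: I = V / Z = 0.1016 - j0.3474 A = 0.362∠-73.7° A.
Step 7 — Complex power: S = V·I* = 0 - j7.601 VA.
Step 8 — Real power: P = Re(S) = 0 W.
Step 9 — Reactive power: Q = Im(S) = -7.601 VAR.
Step 10 — Apparent power: |S| = 7.601 VA.
Step 11 — Power factor: PF = P/|S| = 0 (leading).

(a) P = 0 W  (b) Q = -7.601 VAR  (c) S = 7.601 VA  (d) PF = 0 (leading)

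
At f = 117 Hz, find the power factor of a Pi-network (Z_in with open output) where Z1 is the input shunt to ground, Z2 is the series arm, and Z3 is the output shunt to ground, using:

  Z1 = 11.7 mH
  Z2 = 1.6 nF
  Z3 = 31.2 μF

Step 1 — Angular frequency: ω = 2π·f = 2π·117 = 735.1 rad/s.
Step 2 — Component impedances:
  Z1: Z = jωL = j·735.1·0.0117 = 0 + j8.601 Ω
  Z2: Z = 1/(jωC) = -j/(ω·C) = 0 - j8.502e+05 Ω
  Z3: Z = 1/(jωC) = -j/(ω·C) = 0 - j43.6 Ω
Step 3 — With open output, the series arm Z2 and the output shunt Z3 appear in series to ground: Z2 + Z3 = 0 - j8.502e+05 Ω.
Step 4 — Parallel with input shunt Z1: Z_in = Z1 || (Z2 + Z3) = 0 + j8.601 Ω = 8.601∠90.0° Ω.
Step 5 — Power factor: PF = cos(φ) = Re(Z)/|Z| = -0/8.601 = -0.
Step 6 — Type: Im(Z) = 8.601 ⇒ lagging (phase φ = 90.0°).

PF = -0 (lagging, φ = 90.0°)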